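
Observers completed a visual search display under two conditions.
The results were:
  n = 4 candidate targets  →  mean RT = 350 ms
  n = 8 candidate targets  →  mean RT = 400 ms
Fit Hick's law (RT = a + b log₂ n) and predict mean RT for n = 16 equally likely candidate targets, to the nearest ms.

450 ms

RT is linear in log₂ n, so two points fix the line:
  b = (400 − 350) / (log₂ 8 − log₂ 4) = 50 / (3 − 2) = 50 ms/bit
  a = 350 − 50 × 2 = 250 ms
Then RT(16) = 250 + 50 × log₂ 16 = 250 + 50 × 4 ≈ 450.000 ms.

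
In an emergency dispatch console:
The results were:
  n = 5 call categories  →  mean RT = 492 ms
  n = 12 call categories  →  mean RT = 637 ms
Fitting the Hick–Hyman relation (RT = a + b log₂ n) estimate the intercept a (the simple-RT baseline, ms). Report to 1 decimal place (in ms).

225.4 ms

b = (RT₂ − RT₁)/(log₂ n₂ − log₂ n₁) = (637 − 492)/(3.5850 − 2.3219) = 114.803 ms/bit.
Intercept: a = 492 − 114.803·log₂(5) = 225.436 ms.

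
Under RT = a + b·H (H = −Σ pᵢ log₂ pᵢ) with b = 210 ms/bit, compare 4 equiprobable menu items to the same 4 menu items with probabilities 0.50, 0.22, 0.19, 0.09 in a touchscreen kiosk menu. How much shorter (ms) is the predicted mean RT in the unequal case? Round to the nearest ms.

The RT saving is b·ΔH. Equiprobable H₀ = log₂(4) = 2.0000 bits; with the given probabilities H = 1.7485 bits.
b·(H₀ − H) = 210 × (2.0000 − 1.7485) = 52.82 ms.

53 ms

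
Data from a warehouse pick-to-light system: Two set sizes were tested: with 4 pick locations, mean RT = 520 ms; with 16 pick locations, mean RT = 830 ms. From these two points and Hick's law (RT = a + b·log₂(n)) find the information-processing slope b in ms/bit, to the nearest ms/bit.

The slope on a log₂ axis is (830 − 520) / (4 − 2) = 155 ms/bit.

155 ms/bit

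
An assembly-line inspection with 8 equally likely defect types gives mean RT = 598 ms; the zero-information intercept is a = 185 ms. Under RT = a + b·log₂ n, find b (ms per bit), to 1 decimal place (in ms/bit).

b = (598 − 185) / log₂(8) = 413 / 3 = 137.667 ms/bit.

137.7 ms/bit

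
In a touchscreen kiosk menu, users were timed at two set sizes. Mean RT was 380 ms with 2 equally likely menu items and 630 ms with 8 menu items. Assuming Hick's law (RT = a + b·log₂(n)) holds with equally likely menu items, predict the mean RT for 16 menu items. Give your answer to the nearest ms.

755 ms

Fit slope and intercept:
  b = (630 − 380) / (log₂ 8 − log₂ 2) = 250 / (3 − 1) = 125 ms/bit
  a = 380 − 125 × 1 = 255 ms
Then RT(16) = 255 + 125 × log₂ 16 = 255 + 125 × 4 ≈ 755.000 ms.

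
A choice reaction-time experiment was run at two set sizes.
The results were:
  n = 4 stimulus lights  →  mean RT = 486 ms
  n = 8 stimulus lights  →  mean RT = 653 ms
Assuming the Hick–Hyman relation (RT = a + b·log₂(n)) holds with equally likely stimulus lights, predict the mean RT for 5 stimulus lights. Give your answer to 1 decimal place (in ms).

539.8 ms

RT is linear in log₂ n, so two points fix the line:
  b = (653 − 486) / (log₂ 8 − log₂ 4) = 167 / (3 − 2) = 167.000 ms/bit
  a = 486 − 167.000 × 2 = 152.000 ms
Then RT(5) = 152.000 + 167.000 × log₂ 5 = 152.000 + 167.000 × 2.3219 ≈ 539.762 ms.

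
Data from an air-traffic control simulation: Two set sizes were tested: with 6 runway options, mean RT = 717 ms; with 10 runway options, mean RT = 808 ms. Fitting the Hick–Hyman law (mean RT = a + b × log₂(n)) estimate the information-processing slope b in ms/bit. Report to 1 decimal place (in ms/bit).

Slope: b = (808 − 717) / (log₂ 10 − log₂ 6) = 91/0.7370 = 123.479 ms/bit.

123.5 ms/bit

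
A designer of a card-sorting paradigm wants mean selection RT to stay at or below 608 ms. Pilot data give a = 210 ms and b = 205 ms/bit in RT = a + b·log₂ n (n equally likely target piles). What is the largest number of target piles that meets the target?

3

205·log₂ n ≤ 608 − 210 = 398, giving log₂ n ≤ 1.9415 and n ≤ 3.841. The largest whole number is 3.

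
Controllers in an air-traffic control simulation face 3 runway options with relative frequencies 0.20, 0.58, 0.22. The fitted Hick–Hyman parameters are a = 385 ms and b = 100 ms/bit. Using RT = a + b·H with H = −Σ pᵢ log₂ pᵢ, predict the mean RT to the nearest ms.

525 ms

H = 0.20·log₂(1/0.20) + 0.58·log₂(1/0.58) + 0.22·log₂(1/0.22) = 1.4008 bits.
RT = 385 + 100 × 1.4008 = 525.08 ms.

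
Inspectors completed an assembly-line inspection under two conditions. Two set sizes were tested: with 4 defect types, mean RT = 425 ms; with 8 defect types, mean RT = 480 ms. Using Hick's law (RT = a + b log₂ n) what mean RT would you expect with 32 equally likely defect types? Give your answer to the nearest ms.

Fit slope and intercept:
  b = (480 − 425) / (log₂ 8 − log₂ 4) = 55 / (3 − 2) = 55 ms/bit
  a = 425 − 55 × 2 = 315 ms
Then RT(32) = 315 + 55 × log₂ 32 = 315 + 55 × 5 ≈ 590.000 ms.

590 ms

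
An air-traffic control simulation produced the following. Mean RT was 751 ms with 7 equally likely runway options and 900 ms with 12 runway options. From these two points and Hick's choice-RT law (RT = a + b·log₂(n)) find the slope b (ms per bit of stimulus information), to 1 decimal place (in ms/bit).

Slope: b = (900 − 751) / (log₂ 12 − log₂ 7) = 149/0.7776 = 191.613 ms/bit.

191.6 ms/bit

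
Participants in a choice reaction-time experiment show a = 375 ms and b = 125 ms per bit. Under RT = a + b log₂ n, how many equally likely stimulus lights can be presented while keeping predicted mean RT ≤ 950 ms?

24

Set 375 + 125·log₂ n ≤ 950 → log₂ n ≤ (950 − 375)/125 = 4.6000.
So n ≤ 2^4.6000 = 24.251; the largest integer n is 24.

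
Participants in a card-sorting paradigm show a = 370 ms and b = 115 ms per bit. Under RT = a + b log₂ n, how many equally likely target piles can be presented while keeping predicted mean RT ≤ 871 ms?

20

Set 370 + 115·log₂ n ≤ 871 → log₂ n ≤ (871 − 370)/115 = 4.3565.
So n ≤ 2^4.3565 = 20.485; the largest integer n is 20.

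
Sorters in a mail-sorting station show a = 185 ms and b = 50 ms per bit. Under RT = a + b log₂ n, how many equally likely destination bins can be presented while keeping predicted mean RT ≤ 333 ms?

50·log₂ n ≤ 333 − 185 = 148, giving log₂ n ≤ 2.9600 and n ≤ 7.781. The largest whole number is 7.

7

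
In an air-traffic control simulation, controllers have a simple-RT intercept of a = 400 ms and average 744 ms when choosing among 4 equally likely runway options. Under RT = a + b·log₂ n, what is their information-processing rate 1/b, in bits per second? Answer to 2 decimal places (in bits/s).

5.81 bits/s

Choice component = 744 − 400 = 344 ms over log₂(4) = 2 bits.
b = 344 / 2 = 172.000 ms/bit, so 1/b = 5.814 bits/s.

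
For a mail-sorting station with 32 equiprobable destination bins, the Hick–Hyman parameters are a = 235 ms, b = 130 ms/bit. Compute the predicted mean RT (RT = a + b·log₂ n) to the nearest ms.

885 ms

log₂(32) = 5 bits, so RT = 235 + 130 × 5 ≈ 885.000 ms.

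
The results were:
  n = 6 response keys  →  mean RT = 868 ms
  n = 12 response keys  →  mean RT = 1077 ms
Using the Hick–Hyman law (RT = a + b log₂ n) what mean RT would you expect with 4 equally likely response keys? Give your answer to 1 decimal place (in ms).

Solve the two-equation system in a and b:
  b = (1077 − 868) / (log₂ 12 − log₂ 6) = 209 / (3.5850 − 2.5850) = 209.000 ms/bit
  a = 868 − 209.000 × 2.5850 = 327.743 ms
Then RT(4) = 327.743 + 209.000 × log₂ 4 = 327.743 + 209.000 × 2 ≈ 745.743 ms.

745.7 ms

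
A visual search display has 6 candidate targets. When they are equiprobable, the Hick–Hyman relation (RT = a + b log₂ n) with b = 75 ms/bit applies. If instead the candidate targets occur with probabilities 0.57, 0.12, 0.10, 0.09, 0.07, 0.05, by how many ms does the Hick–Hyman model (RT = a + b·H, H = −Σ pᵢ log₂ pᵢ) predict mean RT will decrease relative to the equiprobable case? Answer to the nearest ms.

47 ms

The RT saving is b·ΔH. Equiprobable H₀ = log₂(6) = 2.5850 bits; with the given probabilities H = 1.9588 bits.
b·(H₀ − H) = 75 × (2.5850 − 1.9588) = 46.96 ms.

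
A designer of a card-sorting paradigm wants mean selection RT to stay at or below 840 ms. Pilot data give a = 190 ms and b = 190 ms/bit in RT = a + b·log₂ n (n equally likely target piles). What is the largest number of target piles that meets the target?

10

Information budget: (840 − 190)/190 = 3.4211 bits, so n ≤ 2^3.4211 = 10.711 → at most 10.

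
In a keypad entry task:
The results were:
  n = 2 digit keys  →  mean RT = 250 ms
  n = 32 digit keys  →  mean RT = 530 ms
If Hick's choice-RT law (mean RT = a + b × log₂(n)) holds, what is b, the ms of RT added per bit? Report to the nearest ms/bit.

Slope: b = (530 − 250) / (log₂ 32 − log₂ 2) = 280/4.0000 = 70 ms/bit.

70 ms/bit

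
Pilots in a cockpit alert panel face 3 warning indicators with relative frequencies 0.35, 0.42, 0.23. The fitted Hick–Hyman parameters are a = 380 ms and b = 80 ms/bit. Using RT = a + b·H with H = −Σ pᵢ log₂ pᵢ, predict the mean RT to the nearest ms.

503 ms

Entropy contributions −pᵢ log₂ pᵢ: 0.5301, 0.5256, 0.4877; sum H = 1.5434 bits.
RT = a + bH = 380 + 80·1.5434 = 503.47 ms.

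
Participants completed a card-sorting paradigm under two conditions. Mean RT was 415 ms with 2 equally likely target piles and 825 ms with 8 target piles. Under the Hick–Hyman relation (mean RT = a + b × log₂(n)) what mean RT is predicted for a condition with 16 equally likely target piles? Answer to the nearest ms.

Solve the two-equation system in a and b:
  b = (825 − 415) / (log₂ 8 − log₂ 2) = 410 / (3 − 1) = 205 ms/bit
  a = 415 − 205 × 1 = 210 ms
Then RT(16) = 210 + 205 × log₂ 16 = 210 + 205 × 4 ≈ 1030.000 ms.

1030 ms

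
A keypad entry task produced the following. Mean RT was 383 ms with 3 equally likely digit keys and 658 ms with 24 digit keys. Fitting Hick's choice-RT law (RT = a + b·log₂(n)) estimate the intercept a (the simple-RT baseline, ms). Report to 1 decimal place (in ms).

237.7 ms

The slope on a log₂ axis is (658 − 383) / (4.5850 − 1.5850) = 91.667 ms/bit.
a = RT₁ − b·log₂ n₁ = 383 − 91.667 × 1.5850 = 237.712 ms.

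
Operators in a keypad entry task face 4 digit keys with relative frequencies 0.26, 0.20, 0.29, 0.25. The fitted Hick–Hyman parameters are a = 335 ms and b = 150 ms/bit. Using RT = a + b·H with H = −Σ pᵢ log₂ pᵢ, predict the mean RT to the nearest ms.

633 ms

H = 0.26·log₂(1/0.26) + 0.20·log₂(1/0.20) + 0.29·log₂(1/0.29) + 0.25·log₂(1/0.25) = 1.9876 bits.
RT = 335 + 150 × 1.9876 = 633.14 ms.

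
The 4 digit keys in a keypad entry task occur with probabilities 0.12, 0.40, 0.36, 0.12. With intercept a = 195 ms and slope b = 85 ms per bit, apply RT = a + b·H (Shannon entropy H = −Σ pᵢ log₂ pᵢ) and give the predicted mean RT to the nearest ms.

347 ms

Entropy contributions −pᵢ log₂ pᵢ: 0.3671, 0.5288, 0.5306, 0.3671; sum H = 1.7935 bits.
RT = a + bH = 195 + 85·1.7935 = 347.45 ms.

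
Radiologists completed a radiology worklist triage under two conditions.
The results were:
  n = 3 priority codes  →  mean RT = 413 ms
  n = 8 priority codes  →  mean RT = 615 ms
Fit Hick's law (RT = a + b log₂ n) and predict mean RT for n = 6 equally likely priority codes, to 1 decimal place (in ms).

RT is linear in log₂ n, so two points fix the line:
  b = (615 − 413) / (log₂ 8 − log₂ 3) = 202 / (3 − 1.5850) = 142.752 ms/bit
  a = 413 − 142.752 × 1.5850 = 186.743 ms
Then RT(6) = 186.743 + 142.752 × log₂ 6 = 186.743 + 142.752 × 2.5850 ≈ 555.752 ms.

555.8 ms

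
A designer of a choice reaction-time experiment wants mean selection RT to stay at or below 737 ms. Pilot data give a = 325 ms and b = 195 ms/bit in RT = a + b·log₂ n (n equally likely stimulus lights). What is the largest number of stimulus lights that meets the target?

4

195·log₂ n ≤ 737 − 325 = 412, giving log₂ n ≤ 2.1128 and n ≤ 4.325. The largest whole number is 4.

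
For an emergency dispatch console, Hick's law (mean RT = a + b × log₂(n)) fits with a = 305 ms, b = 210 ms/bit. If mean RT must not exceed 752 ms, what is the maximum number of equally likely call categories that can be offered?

Information budget: (752 − 305)/210 = 2.1286 bits, so n ≤ 2^2.1286 = 4.373 → at most 4.

4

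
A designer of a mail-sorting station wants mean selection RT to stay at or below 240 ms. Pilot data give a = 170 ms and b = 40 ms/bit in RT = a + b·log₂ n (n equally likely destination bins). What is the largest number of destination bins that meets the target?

3

Information budget: (240 − 170)/40 = 1.7500 bits, so n ≤ 2^1.7500 = 3.364 → at most 3.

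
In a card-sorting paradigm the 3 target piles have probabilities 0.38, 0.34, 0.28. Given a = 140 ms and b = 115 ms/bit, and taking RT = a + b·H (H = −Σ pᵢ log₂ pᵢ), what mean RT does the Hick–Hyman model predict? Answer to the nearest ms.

321 ms

H = 0.38·log₂(1/0.38) + 0.34·log₂(1/0.34) + 0.28·log₂(1/0.28) = 1.5738 bits.
RT = 140 + 115 × 1.5738 = 320.99 ms.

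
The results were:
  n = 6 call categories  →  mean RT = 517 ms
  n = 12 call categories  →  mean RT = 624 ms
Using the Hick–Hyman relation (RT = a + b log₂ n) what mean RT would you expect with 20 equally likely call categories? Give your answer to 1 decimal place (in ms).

702.9 ms

Solve the two-equation system in a and b:
  b = (624 − 517) / (log₂ 12 − log₂ 6) = 107 / (3.5850 − 2.5850) = 107.000 ms/bit
  a = 517 − 107.000 × 2.5850 = 240.409 ms
Then RT(20) = 240.409 + 107.000 × log₂ 20 = 240.409 + 107.000 × 4.3219 ≈ 702.855 ms.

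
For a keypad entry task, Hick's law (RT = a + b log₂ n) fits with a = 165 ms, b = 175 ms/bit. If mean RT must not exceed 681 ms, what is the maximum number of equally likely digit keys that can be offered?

7

Set 165 + 175·log₂ n ≤ 681 → log₂ n ≤ (681 − 165)/175 = 2.9486.
So n ≤ 2^2.9486 = 7.720; the largest integer n is 7.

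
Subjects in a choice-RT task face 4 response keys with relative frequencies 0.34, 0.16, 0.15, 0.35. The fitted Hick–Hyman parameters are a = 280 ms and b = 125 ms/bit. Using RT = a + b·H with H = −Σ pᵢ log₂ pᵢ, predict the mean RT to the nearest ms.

Entropy contributions −pᵢ log₂ pᵢ: 0.5292, 0.4230, 0.4105, 0.5301; sum H = 1.8928 bits.
RT = a + bH = 280 + 125·1.8928 = 516.60 ms.

517 ms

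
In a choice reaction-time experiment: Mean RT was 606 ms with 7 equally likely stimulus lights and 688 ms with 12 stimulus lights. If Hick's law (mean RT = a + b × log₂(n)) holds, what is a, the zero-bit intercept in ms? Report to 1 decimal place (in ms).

The slope on a log₂ axis is (688 − 606) / (3.5850 − 2.8074) = 105.452 ms/bit.
Intercept: a = 606 − 105.452·log₂(7) = 309.960 ms.

310.0 ms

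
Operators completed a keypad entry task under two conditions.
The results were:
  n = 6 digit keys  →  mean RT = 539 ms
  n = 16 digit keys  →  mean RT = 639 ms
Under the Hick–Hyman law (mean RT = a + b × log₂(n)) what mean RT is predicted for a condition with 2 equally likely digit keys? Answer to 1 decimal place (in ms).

Solve the two-equation system in a and b:
  b = (639 − 539) / (log₂ 16 − log₂ 6) = 100 / (4 − 2.5850) = 70.670 ms/bit
  a = 539 − 70.670 × 2.5850 = 356.322 ms
Then RT(2) = 356.322 + 70.670 × log₂ 2 = 356.322 + 70.670 × 1 ≈ 426.991 ms.

427.0 ms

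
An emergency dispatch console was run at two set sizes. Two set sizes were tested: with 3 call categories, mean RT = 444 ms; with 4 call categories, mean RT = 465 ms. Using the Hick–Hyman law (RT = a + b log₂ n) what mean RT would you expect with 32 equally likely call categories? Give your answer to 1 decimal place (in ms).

Solve the two-equation system in a and b:
  b = (465 − 444) / (log₂ 4 − log₂ 3) = 21 / (2 − 1.5850) = 50.598 ms/bit
  a = 444 − 50.598 × 1.5850 = 363.804 ms
Then RT(32) = 363.804 + 50.598 × log₂ 32 = 363.804 + 50.598 × 5 ≈ 616.794 ms.

616.8 ms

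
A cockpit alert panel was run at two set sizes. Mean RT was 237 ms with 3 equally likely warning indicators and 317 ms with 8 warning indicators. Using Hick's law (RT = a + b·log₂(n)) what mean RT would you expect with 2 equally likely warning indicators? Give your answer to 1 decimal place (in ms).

Solve the two-equation system in a and b:
  b = (317 − 237) / (log₂ 8 − log₂ 3) = 80 / (3 − 1.5850) = 56.536 ms/bit
  a = 237 − 56.536 × 1.5850 = 147.393 ms
Then RT(2) = 147.393 + 56.536 × log₂ 2 = 147.393 + 56.536 × 1 ≈ 203.929 ms.

203.9 ms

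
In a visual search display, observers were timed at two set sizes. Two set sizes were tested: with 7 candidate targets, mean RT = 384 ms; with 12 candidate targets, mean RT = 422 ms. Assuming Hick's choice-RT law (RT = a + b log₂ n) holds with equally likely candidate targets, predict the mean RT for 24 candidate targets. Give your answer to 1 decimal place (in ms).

470.9 ms

Fit slope and intercept:
  b = (422 − 384) / (log₂ 12 − log₂ 7) = 38 / (3.5850 − 2.8074) = 48.868 ms/bit
  a = 384 − 48.868 × 2.8074 = 246.811 ms
Then RT(24) = 246.811 + 48.868 × log₂ 24 = 246.811 + 48.868 × 4.5850 ≈ 470.868 ms.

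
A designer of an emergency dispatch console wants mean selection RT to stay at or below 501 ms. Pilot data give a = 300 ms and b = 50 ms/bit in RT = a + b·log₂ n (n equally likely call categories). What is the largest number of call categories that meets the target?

Information budget: (501 − 300)/50 = 4.0200 bits, so n ≤ 2^4.0200 = 16.223 → at most 16.

16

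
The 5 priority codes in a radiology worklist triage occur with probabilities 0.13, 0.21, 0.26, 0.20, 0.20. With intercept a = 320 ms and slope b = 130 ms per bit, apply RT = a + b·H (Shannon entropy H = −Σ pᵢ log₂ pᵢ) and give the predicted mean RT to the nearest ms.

H = 0.13·log₂(1/0.13) + 0.21·log₂(1/0.21) + 0.26·log₂(1/0.26) + 0.20·log₂(1/0.20) + 0.20·log₂(1/0.20) = 2.2895 bits.
RT = 320 + 130 × 2.2895 = 617.64 ms.

618 ms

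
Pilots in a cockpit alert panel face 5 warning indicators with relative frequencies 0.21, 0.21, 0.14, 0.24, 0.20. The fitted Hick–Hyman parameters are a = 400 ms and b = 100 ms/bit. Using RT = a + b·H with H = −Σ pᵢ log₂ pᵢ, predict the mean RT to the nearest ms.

Entropy contributions −pᵢ log₂ pᵢ: 0.4728, 0.4728, 0.3971, 0.4941, 0.4644; sum H = 2.3013 bits.
RT = a + bH = 400 + 100·2.3013 = 630.13 ms.

630 ms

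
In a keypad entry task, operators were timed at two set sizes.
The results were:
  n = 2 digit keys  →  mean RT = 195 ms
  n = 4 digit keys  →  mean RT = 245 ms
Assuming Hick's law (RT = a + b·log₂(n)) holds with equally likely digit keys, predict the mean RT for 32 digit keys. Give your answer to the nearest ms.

With log₂ n on the abscissa the relation is linear; from the two conditions:
  b = (245 − 195) / (log₂ 4 − log₂ 2) = 50 / (2 − 1) = 50 ms/bit
  a = 195 − 50 × 1 = 145 ms
Then RT(32) = 145 + 50 × log₂ 32 = 145 + 50 × 5 ≈ 395.000 ms.

395 ms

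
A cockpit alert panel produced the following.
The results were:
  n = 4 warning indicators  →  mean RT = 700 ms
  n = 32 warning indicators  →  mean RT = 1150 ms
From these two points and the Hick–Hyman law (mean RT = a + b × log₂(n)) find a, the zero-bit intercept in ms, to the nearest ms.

400 ms

b = (RT₂ − RT₁)/(log₂ n₂ − log₂ n₁) = (1150 − 700)/(5 − 2) = 150 ms/bit.
a = RT₁ − b·log₂ n₁ = 700 − 150 × 2 = 400.000 ms.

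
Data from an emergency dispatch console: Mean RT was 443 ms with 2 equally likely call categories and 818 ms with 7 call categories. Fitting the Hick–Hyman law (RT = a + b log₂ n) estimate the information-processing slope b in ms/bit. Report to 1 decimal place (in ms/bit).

207.5 ms/bit

b = (RT₂ − RT₁)/(log₂ n₂ − log₂ n₁) = (818 − 443)/(2.8074 − 1) = 207.486 ms/bit.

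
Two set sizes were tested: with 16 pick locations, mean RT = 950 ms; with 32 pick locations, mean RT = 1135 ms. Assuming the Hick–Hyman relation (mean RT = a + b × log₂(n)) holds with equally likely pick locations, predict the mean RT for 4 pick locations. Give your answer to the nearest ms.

RT is linear in log₂ n, so two points fix the line:
  b = (1135 − 950) / (log₂ 32 − log₂ 16) = 185 / (5 − 4) = 185 ms/bit
  a = 950 − 185 × 4 = 210 ms
Then RT(4) = 210 + 185 × log₂ 4 = 210 + 185 × 2 ≈ 580.000 ms.

580 ms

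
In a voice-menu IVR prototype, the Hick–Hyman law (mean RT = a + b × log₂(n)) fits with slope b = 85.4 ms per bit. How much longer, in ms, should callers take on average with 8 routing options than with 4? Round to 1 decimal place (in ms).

Only the slope matters, since a is common to both: ΔRT = b·log₂(n₂/n₁).
log₂(8) − log₂(4) = log₂(8/4) = log₂(2) = 1.
ΔRT = 85.4 × 1.0000 = 85.400 ms.

85.4 ms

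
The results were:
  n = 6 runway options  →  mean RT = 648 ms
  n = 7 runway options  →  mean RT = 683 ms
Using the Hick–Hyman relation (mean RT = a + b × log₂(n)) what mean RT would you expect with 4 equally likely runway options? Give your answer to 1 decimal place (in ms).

Solve the two-equation system in a and b:
  b = (683 − 648) / (log₂ 7 − log₂ 6) = 35 / (2.8074 − 2.5850) = 157.379 ms/bit
  a = 648 − 157.379 × 2.5850 = 241.180 ms
Then RT(4) = 241.180 + 157.379 × log₂ 4 = 241.180 + 157.379 × 2 ≈ 555.939 ms.

555.9 ms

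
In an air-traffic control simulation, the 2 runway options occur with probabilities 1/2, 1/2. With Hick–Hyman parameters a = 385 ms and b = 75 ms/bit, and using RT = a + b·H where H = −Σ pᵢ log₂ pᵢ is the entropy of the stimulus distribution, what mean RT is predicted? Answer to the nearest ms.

460 ms

Each term −pᵢ log₂ pᵢ: 0.5·1 + 0.5·1; summed, H = 1.000 bits.
Mean RT = a + bH = 385 + 75·1.000 = 460.00 ms.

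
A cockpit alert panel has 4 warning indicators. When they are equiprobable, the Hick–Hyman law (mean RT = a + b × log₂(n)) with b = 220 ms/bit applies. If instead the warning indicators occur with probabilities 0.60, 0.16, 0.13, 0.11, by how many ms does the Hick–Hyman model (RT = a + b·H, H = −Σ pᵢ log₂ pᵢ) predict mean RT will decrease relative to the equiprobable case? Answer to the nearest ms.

88 ms

The RT saving is b·ΔH. Equiprobable H₀ = log₂(4) = 2.0000 bits; with the given probabilities H = 1.5981 bits.
b·(H₀ − H) = 220 × (2.0000 − 1.5981) = 88.41 ms.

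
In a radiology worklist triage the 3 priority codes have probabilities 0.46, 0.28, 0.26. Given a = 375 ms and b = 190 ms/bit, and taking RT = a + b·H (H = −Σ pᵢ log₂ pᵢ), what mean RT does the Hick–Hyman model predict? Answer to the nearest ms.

667 ms

H = 0.46·log₂(1/0.46) + 0.28·log₂(1/0.28) + 0.26·log₂(1/0.26) = 1.5348 bits.
RT = 375 + 190 × 1.5348 = 666.62 ms.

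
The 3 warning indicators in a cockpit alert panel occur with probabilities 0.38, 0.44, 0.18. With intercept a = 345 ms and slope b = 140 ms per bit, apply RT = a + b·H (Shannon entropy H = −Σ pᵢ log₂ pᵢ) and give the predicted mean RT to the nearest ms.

H = 0.38·log₂(1/0.38) + 0.44·log₂(1/0.44) + 0.18·log₂(1/0.18) = 1.4969 bits.
RT = 345 + 140 × 1.4969 = 554.57 ms.

555 ms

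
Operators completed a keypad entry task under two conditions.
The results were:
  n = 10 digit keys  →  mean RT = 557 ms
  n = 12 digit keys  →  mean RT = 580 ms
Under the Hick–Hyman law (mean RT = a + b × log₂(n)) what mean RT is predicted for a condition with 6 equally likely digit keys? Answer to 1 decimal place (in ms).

RT is linear in log₂ n, so two points fix the line:
  b = (580 − 557) / (log₂ 12 − log₂ 10) = 23 / (3.5850 − 3.3219) = 87.441 ms/bit
  a = 557 − 87.441 × 3.3219 = 266.527 ms
Then RT(6) = 266.527 + 87.441 × log₂ 6 = 266.527 + 87.441 × 2.5850 ≈ 492.559 ms.

492.6 ms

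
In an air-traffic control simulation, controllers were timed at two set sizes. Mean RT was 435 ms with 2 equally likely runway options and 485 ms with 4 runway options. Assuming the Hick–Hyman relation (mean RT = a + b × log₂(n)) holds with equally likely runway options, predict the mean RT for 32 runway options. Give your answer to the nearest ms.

635 ms

With log₂ n on the abscissa the relation is linear; from the two conditions:
  b = (485 − 435) / (log₂ 4 − log₂ 2) = 50 / (2 − 1) = 50 ms/bit
  a = 435 − 50 × 1 = 385 ms
Then RT(32) = 385 + 50 × log₂ 32 = 385 + 50 × 5 ≈ 635.000 ms.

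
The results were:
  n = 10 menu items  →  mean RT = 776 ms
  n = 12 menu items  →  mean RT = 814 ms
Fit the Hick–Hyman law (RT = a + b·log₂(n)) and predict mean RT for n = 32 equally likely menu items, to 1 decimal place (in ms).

Fit slope and intercept:
  b = (814 − 776) / (log₂ 12 − log₂ 10) = 38 / (3.5850 − 3.3219) = 144.468 ms/bit
  a = 776 − 144.468 × 3.3219 = 296.088 ms
Then RT(32) = 296.088 + 144.468 × log₂ 32 = 296.088 + 144.468 × 5 ≈ 1018.427 ms.

1018.4 ms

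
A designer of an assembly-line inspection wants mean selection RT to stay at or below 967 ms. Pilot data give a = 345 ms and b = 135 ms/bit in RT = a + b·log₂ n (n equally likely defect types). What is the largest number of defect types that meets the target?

Information budget: (967 − 345)/135 = 4.6074 bits, so n ≤ 2^4.6074 = 24.376 → at most 24.

24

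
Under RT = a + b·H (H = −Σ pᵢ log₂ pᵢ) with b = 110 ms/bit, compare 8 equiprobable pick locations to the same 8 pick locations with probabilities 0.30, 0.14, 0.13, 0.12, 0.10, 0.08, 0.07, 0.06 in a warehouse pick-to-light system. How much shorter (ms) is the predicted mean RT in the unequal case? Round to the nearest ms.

22 ms

The RT saving is b·ΔH. Equiprobable H₀ = log₂(8) = 3.0000 bits; with the given probabilities H = 2.8037 bits.
b·(H₀ − H) = 110 × (3.0000 − 2.8037) = 21.59 ms.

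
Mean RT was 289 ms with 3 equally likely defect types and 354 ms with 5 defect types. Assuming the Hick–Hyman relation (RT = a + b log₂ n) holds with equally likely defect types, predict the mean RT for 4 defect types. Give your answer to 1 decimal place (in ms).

Fit slope and intercept:
  b = (354 − 289) / (log₂ 5 − log₂ 3) = 65 / (2.3219 − 1.5850) = 88.200 ms/bit
  a = 289 − 88.200 × 1.5850 = 149.207 ms
Then RT(4) = 149.207 + 88.200 × log₂ 4 = 149.207 + 88.200 × 2 ≈ 325.606 ms.

325.6 ms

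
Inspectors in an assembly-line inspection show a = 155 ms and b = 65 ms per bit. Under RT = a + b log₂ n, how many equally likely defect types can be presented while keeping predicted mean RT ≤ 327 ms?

Information budget: (327 − 155)/65 = 2.6462 bits, so n ≤ 2^2.6462 = 6.260 → at most 6.

6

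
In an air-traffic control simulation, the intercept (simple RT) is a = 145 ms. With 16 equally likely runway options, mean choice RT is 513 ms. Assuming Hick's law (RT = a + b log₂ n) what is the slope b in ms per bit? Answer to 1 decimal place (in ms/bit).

log₂(16) = 4 bits.
b = (RT − a)/log₂ n = (513 − 145) / 4 = 92.000 ms/bit.

92.0 ms/bit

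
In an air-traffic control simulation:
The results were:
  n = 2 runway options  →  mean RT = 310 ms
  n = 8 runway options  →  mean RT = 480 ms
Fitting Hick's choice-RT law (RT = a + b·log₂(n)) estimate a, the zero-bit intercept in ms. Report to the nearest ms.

225 ms

b = (RT₂ − RT₁)/(log₂ n₂ − log₂ n₁) = (480 − 310)/(3 − 1) = 85 ms/bit.
a = RT₁ − b·log₂ n₁ = 310 − 85 × 1 = 225.000 ms.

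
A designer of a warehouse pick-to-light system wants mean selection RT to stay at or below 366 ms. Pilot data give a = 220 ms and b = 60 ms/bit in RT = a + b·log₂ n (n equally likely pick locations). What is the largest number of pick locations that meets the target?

5

Set 220 + 60·log₂ n ≤ 366 → log₂ n ≤ (366 − 220)/60 = 2.4333.
So n ≤ 2^2.4333 = 5.401; the largest integer n is 5.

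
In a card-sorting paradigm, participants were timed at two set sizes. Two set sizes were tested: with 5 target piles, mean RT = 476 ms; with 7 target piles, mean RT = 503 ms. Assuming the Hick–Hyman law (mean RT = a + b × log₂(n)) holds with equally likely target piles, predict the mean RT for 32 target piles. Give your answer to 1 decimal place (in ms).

625.0 ms

RT is linear in log₂ n, so two points fix the line:
  b = (503 − 476) / (log₂ 7 − log₂ 5) = 27 / (2.8074 − 2.3219) = 55.621 ms/bit
  a = 476 − 55.621 × 2.3219 = 346.852 ms
Then RT(32) = 346.852 + 55.621 × log₂ 32 = 346.852 + 55.621 × 5 ≈ 624.957 ms.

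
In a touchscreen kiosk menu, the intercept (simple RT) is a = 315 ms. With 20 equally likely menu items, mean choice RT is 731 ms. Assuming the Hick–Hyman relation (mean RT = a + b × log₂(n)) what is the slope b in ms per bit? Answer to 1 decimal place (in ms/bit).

96.3 ms/bit

b = (731 − 315) / log₂(20) = 416 / 4.3219 = 96.253 ms/bit.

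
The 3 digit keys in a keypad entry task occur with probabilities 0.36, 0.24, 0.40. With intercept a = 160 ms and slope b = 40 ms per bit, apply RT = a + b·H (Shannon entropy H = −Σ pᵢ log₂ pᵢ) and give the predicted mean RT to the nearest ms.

Entropy contributions −pᵢ log₂ pᵢ: 0.5306, 0.4941, 0.5288; sum H = 1.5535 bits.
RT = a + bH = 160 + 40·1.5535 = 222.14 ms.

222 ms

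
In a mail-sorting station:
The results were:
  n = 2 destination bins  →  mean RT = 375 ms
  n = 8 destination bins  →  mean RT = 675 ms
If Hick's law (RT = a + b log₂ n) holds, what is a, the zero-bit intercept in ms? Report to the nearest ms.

b = (RT₂ − RT₁)/(log₂ n₂ − log₂ n₁) = (675 − 375)/(3 − 1) = 150 ms/bit.
Intercept: a = 375 − 150·log₂(2) = 225.000 ms.

225 ms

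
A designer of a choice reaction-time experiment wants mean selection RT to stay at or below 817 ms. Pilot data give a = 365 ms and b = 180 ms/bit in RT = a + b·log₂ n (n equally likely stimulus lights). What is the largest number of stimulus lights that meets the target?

5

Set 365 + 180·log₂ n ≤ 817 → log₂ n ≤ (817 − 365)/180 = 2.5111.
So n ≤ 2^2.5111 = 5.701; the largest integer n is 5.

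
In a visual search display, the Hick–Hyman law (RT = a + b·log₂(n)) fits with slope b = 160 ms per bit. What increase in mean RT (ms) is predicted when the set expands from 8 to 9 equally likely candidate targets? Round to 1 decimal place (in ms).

27.2 ms

The intercept a cancels: ΔRT = b·(log₂ n₂ − log₂ n₁) = b·log₂(n₂/n₁).
log₂(9) − log₂(8) = 3.1699 − 3 = 0.1699.
ΔRT = 160 × 0.1699 = 27.188 ms.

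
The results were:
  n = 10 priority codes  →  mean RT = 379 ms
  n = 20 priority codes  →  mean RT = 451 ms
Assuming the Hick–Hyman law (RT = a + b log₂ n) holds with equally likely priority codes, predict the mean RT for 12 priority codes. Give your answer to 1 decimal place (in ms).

397.9 ms

With log₂ n on the abscissa the relation is linear; from the two conditions:
  b = (451 − 379) / (log₂ 20 − log₂ 10) = 72 / (4.3219 − 3.3219) = 72.000 ms/bit
  a = 379 − 72.000 × 3.3219 = 139.821 ms
Then RT(12) = 139.821 + 72.000 × log₂ 12 = 139.821 + 72.000 × 3.5850 ≈ 397.938 ms.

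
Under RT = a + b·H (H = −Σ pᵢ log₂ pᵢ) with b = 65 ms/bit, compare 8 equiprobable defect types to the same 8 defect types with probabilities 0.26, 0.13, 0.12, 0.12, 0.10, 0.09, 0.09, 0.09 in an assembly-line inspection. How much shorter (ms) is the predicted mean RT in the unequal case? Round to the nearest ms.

7 ms

The RT saving is b·ΔH. Equiprobable H₀ = log₂(8) = 3.0000 bits; with the given probabilities H = 2.8922 bits.
b·(H₀ − H) = 65 × (3.0000 − 2.8922) = 7.01 ms.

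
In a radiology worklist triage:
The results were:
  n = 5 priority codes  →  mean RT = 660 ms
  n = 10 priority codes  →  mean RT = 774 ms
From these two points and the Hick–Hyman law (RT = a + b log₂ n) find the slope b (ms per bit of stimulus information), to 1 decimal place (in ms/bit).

b = (RT₂ − RT₁)/(log₂ n₂ − log₂ n₁) = (774 − 660)/(3.3219 − 2.3219) = 114.000 ms/bit.

114.0 ms/bit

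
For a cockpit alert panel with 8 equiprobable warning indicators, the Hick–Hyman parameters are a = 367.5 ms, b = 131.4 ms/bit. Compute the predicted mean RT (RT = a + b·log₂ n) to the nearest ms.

762 ms

log₂(8) = 3 bits, so RT = 367.5 + 131.4 × 3 ≈ 761.700 ms.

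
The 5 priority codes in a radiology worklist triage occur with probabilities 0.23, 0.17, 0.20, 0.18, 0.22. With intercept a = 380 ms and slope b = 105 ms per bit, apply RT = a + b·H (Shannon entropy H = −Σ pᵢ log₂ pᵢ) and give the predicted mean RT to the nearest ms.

623 ms

H = 0.23·log₂(1/0.23) + 0.17·log₂(1/0.17) + 0.20·log₂(1/0.20) + 0.18·log₂(1/0.18) + 0.22·log₂(1/0.22) = 2.3125 bits.
RT = 380 + 105 × 2.3125 = 622.81 ms.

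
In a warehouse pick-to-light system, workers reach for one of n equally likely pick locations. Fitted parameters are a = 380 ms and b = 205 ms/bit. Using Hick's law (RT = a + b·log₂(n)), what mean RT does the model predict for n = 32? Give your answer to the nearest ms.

1405 ms

log₂(32) = 5 bits, so RT = 380 + 205 × 5 ≈ 1405.000 ms.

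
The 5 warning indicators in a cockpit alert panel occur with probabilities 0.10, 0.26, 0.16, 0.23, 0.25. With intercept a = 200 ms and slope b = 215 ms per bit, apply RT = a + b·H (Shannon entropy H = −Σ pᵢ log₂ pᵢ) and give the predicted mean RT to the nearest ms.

683 ms

H = 0.10·log₂(1/0.10) + 0.26·log₂(1/0.26) + 0.16·log₂(1/0.16) + 0.23·log₂(1/0.23) + 0.25·log₂(1/0.25) = 2.2482 bits.
RT = 200 + 215 × 2.2482 = 683.36 ms.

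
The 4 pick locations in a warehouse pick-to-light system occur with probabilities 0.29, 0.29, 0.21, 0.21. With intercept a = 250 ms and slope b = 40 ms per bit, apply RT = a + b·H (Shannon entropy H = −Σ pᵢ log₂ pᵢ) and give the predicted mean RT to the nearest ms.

Entropy contributions −pᵢ log₂ pᵢ: 0.5179, 0.5179, 0.4728, 0.4728; sum H = 1.9815 bits.
RT = a + bH = 250 + 40·1.9815 = 329.26 ms.

329 ms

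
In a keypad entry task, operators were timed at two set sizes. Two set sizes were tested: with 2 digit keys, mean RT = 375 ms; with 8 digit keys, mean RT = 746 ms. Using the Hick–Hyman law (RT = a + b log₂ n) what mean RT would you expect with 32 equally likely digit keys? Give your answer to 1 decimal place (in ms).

RT is linear in log₂ n, so two points fix the line:
  b = (746 − 375) / (log₂ 8 − log₂ 2) = 371 / (3 − 1) = 185.500 ms/bit
  a = 375 − 185.500 × 1 = 189.500 ms
Then RT(32) = 189.500 + 185.500 × log₂ 32 = 189.500 + 185.500 × 5 ≈ 1117.000 ms.

1117.0 ms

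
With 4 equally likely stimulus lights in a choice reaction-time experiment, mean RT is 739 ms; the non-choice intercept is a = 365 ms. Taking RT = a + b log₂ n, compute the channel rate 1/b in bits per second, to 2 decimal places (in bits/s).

5.35 bits/s

Choice component = 739 − 365 = 374 ms over log₂(4) = 2 bits.
b = 374 / 2 = 187.000 ms/bit, so 1/b = 5.348 bits/s.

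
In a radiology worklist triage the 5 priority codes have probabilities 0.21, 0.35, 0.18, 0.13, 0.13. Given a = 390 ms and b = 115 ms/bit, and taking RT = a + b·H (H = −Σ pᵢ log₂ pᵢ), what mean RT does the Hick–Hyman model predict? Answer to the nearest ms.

H = 0.21·log₂(1/0.21) + 0.35·log₂(1/0.35) + 0.18·log₂(1/0.18) + 0.13·log₂(1/0.13) + 0.13·log₂(1/0.13) = 2.2135 bits.
RT = 390 + 115 × 2.2135 = 644.55 ms.

645 ms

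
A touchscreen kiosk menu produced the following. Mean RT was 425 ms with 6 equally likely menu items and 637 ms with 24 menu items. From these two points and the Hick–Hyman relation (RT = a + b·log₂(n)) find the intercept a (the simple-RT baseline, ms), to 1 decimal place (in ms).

b = (RT₂ − RT₁)/(log₂ n₂ − log₂ n₁) = (637 − 425)/(4.5850 − 2.5850) = 106.000 ms/bit.
a = RT₁ − b·log₂ n₁ = 425 − 106.000 × 2.5850 = 150.994 ms.

151.0 ms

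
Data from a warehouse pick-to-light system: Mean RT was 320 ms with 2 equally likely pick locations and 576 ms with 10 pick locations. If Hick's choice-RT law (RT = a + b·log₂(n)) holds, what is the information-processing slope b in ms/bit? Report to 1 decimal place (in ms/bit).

Slope: b = (576 − 320) / (log₂ 10 − log₂ 2) = 256/2.3219 = 110.253 ms/bit.

110.3 ms/bit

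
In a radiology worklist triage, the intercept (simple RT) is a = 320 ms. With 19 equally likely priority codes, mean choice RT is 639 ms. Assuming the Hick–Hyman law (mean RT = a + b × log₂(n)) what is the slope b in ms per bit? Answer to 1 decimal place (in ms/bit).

19 alternatives carry log₂ 19 = 4.2479 bits; the choice cost is 639 − 320 = 319 ms, so b = 319/4.2479 = 75.095 ms/bit.

75.1 ms/bit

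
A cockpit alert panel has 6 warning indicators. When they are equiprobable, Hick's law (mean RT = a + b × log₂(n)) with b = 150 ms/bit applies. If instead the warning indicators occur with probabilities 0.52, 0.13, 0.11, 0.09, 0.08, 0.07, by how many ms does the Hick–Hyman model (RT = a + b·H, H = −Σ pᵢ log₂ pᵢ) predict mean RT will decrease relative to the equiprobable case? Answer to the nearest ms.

Equiprobable entropy H₀ = log₂ 6 = 2.5850 bits.
Skewed entropy H = −Σ pᵢ log₂ pᵢ = 2.0962 bits.
ΔRT = b·(H₀ − H) = 150 × 0.4887 = 73.31 ms.

73 ms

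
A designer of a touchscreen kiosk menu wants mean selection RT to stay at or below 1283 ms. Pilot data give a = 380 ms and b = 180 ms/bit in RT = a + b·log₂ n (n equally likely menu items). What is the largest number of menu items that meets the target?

32

Set 380 + 180·log₂ n ≤ 1283 → log₂ n ≤ (1283 − 380)/180 = 5.0167.
So n ≤ 2^5.0167 = 32.372; the largest integer n is 32.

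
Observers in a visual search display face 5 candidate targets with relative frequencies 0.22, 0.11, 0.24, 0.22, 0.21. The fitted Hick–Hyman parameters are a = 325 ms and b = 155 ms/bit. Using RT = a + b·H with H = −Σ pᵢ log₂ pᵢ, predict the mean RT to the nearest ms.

Entropy contributions −pᵢ log₂ pᵢ: 0.4806, 0.3503, 0.4941, 0.4806, 0.4728; sum H = 2.2784 bits.
RT = a + bH = 325 + 155·2.2784 = 678.15 ms.

678 ms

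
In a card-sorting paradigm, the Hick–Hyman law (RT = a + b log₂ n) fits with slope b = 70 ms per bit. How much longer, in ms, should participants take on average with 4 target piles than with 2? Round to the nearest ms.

70 ms

Only the slope matters, since a is common to both: ΔRT = b·log₂(n₂/n₁).
log₂(4) − log₂(2) = log₂(4/2) = log₂(2) = 1.
ΔRT = 70 × 1.0000 = 70.000 ms.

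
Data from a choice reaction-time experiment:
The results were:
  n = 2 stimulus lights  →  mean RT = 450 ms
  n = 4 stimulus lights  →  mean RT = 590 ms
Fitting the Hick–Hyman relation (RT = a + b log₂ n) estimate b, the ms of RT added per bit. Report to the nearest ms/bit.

140 ms/bit

b = (RT₂ − RT₁)/(log₂ n₂ − log₂ n₁) = (590 − 450)/(2 − 1) = 140 ms/bit.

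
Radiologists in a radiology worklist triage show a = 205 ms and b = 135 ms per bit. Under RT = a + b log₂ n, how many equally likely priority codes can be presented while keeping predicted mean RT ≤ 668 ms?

10

135·log₂ n ≤ 668 − 205 = 463, giving log₂ n ≤ 3.4296 and n ≤ 10.775. The largest whole number is 10.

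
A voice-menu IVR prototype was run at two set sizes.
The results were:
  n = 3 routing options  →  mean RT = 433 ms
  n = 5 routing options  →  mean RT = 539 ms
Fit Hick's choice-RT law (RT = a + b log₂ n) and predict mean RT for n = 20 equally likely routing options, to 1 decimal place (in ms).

With log₂ n on the abscissa the relation is linear; from the two conditions:
  b = (539 − 433) / (log₂ 5 − log₂ 3) = 106 / (2.3219 − 1.5850) = 143.833 ms/bit
  a = 433 − 143.833 × 1.5850 = 205.030 ms
Then RT(20) = 205.030 + 143.833 × log₂ 20 = 205.030 + 143.833 × 4.3219 ≈ 826.666 ms.

826.7 ms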